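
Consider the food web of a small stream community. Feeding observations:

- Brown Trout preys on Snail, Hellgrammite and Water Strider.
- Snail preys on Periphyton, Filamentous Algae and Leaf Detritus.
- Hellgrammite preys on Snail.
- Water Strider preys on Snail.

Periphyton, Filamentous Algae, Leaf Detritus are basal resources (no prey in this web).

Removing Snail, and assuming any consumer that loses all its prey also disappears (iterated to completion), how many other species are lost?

Remove Snail.
Round 1: Water Strider (all prey gone), Hellgrammite (all prey gone) → extinct.
Round 2: Brown Trout (all prey gone) → extinct.
No further losses. Total secondary extinctions: 3.

3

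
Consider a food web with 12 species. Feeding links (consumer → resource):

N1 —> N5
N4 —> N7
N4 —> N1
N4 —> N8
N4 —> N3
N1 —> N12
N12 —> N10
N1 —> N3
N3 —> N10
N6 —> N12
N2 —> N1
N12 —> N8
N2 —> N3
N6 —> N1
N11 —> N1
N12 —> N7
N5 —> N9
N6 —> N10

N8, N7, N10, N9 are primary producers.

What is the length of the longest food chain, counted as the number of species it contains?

One longest chain: N8 → N12 → N1 → N6.
It has 4 species and 3 links.

4 species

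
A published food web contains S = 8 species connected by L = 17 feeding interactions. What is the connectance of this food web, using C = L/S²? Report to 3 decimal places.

The web has S = 8 species and L = 17 feeding links.
C = L / S² = 17 / 64 = 0.2656 ≈ 0.266.

C = 0.266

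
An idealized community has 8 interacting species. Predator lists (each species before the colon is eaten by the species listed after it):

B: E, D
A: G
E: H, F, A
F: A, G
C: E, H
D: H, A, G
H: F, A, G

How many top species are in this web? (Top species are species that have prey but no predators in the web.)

1

Top species (has prey, but nothing eats it): G.
Count: 1.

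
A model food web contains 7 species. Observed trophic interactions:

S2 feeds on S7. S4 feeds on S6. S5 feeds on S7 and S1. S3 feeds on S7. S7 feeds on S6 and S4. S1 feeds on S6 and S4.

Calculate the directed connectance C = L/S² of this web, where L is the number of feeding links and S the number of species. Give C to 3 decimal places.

The web has S = 7 species and L = 9 feeding links.
C = L / S² = 9 / 49 = 0.1837 ≈ 0.184.

C = 0.184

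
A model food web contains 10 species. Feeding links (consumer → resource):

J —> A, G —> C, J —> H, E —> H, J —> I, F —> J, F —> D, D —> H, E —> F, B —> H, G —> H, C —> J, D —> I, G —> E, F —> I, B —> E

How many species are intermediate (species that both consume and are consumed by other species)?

5

Intermediate species (has both prey and predators): J, D, C, F, E.
Count: 5.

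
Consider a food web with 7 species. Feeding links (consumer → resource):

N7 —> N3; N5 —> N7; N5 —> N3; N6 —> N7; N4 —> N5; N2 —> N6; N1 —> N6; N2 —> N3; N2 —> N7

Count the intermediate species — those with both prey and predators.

Intermediate species (has both prey and predators): N7, N6, N5.
Count: 3.

3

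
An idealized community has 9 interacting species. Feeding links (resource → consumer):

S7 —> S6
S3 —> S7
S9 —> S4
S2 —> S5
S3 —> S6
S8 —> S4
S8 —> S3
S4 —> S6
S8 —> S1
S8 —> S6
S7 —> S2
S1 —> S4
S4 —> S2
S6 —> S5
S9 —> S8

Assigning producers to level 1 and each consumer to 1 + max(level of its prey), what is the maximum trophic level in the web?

Producers (level 1): S9.
S9 → S8 → S3 → S7 → S2 → S5 gives S5 level 6.
No species has a prey at level 6, so no species reaches level 7.

6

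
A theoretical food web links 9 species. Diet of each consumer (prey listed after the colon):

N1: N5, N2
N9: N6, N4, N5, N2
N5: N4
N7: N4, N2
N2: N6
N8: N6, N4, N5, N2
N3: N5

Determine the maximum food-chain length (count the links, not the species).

One longest chain: N4 → N5 → N8.
It has 3 species and 2 links.

2 links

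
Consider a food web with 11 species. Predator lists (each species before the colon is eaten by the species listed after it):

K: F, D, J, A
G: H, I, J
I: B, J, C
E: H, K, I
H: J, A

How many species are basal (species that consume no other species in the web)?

Basal species (no prey listed): E, G.
Count: 2.

2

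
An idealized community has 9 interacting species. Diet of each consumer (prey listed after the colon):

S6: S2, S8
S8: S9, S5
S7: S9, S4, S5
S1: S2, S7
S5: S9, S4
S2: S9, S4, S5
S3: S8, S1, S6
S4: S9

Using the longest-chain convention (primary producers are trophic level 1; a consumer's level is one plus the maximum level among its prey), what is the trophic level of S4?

Trophic level 2

S9 is a producer → level 1.
S4 eats S9 → level 2.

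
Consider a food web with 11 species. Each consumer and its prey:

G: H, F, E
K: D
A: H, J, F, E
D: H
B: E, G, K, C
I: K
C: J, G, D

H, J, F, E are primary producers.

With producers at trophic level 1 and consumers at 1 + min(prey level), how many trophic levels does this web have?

4

Producers (level 1): H, J, F, E.
Following each consumer down to its lowest-level prey: H → D → K → I (levels 1 through 4).
All prey of I (K 3) are at level 3 or above, so I is at level 1 + 3 = 4.
Every consumer has at least one prey at level 3 or below, so none exceeds level 4.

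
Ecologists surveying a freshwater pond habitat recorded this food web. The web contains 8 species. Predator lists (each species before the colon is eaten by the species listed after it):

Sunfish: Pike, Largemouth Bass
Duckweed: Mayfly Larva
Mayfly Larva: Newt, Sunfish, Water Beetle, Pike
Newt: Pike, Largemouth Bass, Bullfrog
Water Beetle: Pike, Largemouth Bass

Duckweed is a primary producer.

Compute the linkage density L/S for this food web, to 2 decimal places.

There are L = 12 links among S = 8 species.
L/S = 12/8 = 1.5000 ≈ 1.50.

L/S = 1.50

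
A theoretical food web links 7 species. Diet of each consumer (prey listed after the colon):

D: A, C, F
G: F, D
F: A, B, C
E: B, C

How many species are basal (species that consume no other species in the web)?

Basal species (no prey listed): A, B, C.
Count: 3.

3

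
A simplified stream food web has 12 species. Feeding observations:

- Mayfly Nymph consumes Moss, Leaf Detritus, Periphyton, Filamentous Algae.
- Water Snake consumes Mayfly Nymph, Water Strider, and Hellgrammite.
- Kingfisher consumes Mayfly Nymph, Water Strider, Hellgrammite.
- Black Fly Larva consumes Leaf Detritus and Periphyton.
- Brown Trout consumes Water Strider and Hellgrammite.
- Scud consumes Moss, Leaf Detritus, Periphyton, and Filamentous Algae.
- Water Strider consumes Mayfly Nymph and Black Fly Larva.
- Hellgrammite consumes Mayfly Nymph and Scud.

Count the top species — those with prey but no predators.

3

Top species (has prey, but nothing eats it): Brown Trout, Water Snake, Kingfisher.
Count: 3.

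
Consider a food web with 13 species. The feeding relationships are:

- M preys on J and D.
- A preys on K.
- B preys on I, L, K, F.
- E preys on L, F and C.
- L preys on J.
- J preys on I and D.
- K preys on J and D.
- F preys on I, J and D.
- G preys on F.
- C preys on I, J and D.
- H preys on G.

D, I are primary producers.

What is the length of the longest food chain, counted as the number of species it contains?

5 species

One longest chain: D → J → F → G → H.
It has 5 species and 4 links.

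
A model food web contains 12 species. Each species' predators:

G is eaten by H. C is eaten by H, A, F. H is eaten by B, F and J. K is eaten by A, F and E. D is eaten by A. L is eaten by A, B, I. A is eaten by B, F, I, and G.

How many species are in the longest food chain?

5 species

One longest chain: L → A → G → H → F.
It has 5 species and 4 links.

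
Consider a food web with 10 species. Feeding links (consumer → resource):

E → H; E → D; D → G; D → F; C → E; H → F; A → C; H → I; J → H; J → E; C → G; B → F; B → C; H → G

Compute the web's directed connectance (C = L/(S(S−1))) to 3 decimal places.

C = 0.156

The web has S = 10 species and L = 14 feeding links.
C = L / (S(S−1)) = 14 / 90 = 0.1556 ≈ 0.156.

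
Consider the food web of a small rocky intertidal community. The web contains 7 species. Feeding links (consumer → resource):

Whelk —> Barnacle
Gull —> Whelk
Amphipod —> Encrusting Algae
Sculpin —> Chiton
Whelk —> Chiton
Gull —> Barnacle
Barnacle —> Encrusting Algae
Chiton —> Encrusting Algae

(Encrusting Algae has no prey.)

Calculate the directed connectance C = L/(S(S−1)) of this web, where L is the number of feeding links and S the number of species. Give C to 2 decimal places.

C = 0.19

The web has S = 7 species and L = 8 feeding links.
C = L / (S(S−1)) = 8 / 42 = 0.1905 ≈ 0.19.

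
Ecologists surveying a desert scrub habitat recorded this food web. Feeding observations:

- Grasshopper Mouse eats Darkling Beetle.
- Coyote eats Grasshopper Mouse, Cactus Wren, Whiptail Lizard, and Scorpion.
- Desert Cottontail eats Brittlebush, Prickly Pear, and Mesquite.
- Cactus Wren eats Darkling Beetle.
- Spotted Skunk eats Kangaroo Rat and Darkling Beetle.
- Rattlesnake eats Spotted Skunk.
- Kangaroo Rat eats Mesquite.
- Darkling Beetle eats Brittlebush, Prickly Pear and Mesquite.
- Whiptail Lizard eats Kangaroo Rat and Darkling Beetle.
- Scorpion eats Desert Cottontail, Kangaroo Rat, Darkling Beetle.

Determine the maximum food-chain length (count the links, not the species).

3 links

One longest chain: Brittlebush → Darkling Beetle → Spotted Skunk → Rattlesnake.
It has 4 species and 3 links.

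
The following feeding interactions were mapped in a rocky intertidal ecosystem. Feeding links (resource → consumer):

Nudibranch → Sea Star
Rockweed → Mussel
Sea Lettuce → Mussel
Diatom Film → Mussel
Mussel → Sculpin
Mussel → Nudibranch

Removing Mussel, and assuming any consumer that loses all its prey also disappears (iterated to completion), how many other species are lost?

Remove Mussel.
Round 1: Nudibranch (all prey gone), Sculpin (all prey gone) → extinct.
Round 2: Sea Star (all prey gone) → extinct.
No further losses. Total secondary extinctions: 3.

3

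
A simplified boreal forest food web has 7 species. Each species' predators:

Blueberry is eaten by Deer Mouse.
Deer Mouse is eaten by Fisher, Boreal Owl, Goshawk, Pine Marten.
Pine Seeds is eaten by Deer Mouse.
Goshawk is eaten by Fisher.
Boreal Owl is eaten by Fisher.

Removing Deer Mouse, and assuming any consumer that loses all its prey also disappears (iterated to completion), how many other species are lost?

4

Remove Deer Mouse.
Round 1: Pine Marten (all prey gone), Boreal Owl (all prey gone), Goshawk (all prey gone) → extinct.
Round 2: Fisher (all prey gone) → extinct.
No further losses. Total secondary extinctions: 4.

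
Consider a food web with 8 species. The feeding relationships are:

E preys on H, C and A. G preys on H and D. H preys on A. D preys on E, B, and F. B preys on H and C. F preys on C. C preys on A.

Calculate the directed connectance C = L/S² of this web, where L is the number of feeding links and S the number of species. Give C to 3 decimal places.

The web has S = 8 species and L = 13 feeding links.
C = L / S² = 13 / 64 = 0.2031 ≈ 0.203.

C = 0.203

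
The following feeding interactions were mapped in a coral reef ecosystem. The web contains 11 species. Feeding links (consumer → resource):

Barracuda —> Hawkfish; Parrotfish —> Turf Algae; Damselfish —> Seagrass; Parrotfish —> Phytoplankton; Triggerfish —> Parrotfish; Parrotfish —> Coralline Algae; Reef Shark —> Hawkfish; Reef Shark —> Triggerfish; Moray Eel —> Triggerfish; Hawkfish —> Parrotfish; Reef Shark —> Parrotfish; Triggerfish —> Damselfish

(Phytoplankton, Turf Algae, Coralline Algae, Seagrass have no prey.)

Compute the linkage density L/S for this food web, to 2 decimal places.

There are L = 12 links among S = 11 species.
L/S = 12/11 = 1.0909 ≈ 1.09.

L/S = 1.09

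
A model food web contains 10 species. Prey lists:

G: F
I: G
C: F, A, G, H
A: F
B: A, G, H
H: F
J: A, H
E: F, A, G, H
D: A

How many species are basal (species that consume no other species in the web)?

Basal species (no prey listed): F.
Count: 1.

1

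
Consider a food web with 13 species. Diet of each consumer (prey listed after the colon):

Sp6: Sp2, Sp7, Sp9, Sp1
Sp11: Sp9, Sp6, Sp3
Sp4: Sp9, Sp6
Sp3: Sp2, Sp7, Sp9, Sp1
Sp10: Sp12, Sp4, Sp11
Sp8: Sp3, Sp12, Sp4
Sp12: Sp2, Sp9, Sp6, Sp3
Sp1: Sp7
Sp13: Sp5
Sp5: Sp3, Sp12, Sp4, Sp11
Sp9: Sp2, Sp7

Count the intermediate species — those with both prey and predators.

8

Intermediate species (has both prey and predators): Sp9, Sp1, Sp6, Sp3, Sp12, Sp4, Sp11, Sp5.
Count: 8.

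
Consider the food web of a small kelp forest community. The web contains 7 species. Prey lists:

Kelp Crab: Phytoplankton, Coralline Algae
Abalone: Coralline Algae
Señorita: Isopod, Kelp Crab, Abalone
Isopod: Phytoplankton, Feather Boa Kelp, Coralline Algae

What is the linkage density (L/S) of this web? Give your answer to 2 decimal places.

There are L = 9 links among S = 7 species.
L/S = 9/7 = 1.2857 ≈ 1.29.

L/S = 1.29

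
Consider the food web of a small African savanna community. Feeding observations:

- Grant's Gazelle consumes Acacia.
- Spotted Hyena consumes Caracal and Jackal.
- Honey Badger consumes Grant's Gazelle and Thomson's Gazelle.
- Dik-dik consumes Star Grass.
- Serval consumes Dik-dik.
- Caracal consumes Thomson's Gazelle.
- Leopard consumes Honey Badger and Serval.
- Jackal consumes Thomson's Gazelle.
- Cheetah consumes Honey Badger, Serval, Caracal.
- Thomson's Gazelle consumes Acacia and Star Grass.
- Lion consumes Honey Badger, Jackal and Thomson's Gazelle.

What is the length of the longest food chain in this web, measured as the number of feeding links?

3 links

One longest chain: Star Grass → Thomson's Gazelle → Jackal → Lion.
It has 4 species and 3 links.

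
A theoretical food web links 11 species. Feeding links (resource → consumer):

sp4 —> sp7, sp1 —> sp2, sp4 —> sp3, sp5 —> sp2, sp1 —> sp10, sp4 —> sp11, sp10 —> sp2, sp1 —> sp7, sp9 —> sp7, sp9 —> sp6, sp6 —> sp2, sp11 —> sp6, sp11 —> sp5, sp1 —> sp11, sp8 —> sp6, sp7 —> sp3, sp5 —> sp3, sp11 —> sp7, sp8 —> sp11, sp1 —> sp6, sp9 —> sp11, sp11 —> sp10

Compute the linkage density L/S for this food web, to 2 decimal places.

L/S = 2.00

There are L = 22 links among S = 11 species.
L/S = 22/11 = 2.0000 ≈ 2.00.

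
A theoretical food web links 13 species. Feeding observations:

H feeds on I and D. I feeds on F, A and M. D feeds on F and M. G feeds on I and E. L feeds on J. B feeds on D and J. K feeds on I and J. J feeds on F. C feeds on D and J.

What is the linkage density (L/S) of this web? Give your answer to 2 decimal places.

L/S = 1.31

There are L = 17 links among S = 13 species.
L/S = 17/13 = 1.3077 ≈ 1.31.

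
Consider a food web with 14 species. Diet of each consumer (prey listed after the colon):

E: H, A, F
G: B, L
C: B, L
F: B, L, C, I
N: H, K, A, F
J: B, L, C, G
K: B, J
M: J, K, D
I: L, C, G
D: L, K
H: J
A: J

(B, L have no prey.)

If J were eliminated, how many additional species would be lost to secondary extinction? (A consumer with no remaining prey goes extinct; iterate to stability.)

Remove J.
Round 1: H (all prey gone), A (all prey gone) → extinct.
No further losses. Total secondary extinctions: 2.

2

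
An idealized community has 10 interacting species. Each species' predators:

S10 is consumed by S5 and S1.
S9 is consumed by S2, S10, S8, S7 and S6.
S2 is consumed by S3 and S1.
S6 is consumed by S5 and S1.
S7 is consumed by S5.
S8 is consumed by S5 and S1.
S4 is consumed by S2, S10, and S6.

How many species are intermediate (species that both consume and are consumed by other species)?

Intermediate species (has both prey and predators): S2, S7, S8, S10, S6.
Count: 5.

5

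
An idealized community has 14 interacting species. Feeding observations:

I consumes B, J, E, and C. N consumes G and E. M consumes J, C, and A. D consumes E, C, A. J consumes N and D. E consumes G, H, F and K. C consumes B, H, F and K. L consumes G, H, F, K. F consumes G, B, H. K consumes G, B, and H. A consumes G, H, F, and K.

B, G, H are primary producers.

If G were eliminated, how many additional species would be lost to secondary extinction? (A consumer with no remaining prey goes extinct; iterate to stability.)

0

Remove G.
Every predator of it retains at least one other prey: F still has B, H; K still has B, H; A still has H, F, K; L still has H, F, K; E still has H, F, K; N still has E.
No consumer loses all prey, so no secondary extinctions occur.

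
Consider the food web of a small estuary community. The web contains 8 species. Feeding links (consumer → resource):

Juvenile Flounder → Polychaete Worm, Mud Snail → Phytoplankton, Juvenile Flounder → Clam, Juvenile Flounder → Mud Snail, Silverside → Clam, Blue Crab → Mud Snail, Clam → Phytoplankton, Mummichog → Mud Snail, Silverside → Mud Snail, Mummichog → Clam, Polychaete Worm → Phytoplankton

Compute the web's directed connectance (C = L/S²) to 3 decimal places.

C = 0.172

The web has S = 8 species and L = 11 feeding links.
C = L / S² = 11 / 64 = 0.1719 ≈ 0.172.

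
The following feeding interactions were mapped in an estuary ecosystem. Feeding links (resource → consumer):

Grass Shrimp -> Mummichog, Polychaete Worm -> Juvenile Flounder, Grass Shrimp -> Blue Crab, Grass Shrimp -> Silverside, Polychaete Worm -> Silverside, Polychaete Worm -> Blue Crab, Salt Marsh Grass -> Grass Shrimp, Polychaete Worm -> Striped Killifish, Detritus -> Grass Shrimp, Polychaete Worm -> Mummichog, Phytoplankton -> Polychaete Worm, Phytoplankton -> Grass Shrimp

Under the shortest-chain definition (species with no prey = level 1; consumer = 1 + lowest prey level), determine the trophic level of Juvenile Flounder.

Phytoplankton has no prey (basal) → level 1.
Polychaete Worm eats Phytoplankton → level 2.
Juvenile Flounder eats Polychaete Worm → level 3.
No prey of Juvenile Flounder is below level 2, so 3 is the minimum.

Trophic level 3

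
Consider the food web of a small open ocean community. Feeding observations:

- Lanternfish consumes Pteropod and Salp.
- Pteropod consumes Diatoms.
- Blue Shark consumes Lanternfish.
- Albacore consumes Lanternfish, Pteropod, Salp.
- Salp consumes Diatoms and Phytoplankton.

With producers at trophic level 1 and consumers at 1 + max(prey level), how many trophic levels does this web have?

4

Producers (level 1): Diatoms, Phytoplankton.
Diatoms → Salp → Lanternfish → Blue Shark gives Blue Shark level 4.
No species has a prey at level 4, so no species reaches level 5.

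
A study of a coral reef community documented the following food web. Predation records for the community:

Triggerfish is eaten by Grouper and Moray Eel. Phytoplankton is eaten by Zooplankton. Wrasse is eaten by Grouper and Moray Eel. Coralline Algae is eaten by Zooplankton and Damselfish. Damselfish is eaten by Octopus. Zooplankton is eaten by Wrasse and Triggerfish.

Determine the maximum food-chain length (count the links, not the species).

One longest chain: Phytoplankton → Zooplankton → Wrasse → Moray Eel.
It has 4 species and 3 links.

3 links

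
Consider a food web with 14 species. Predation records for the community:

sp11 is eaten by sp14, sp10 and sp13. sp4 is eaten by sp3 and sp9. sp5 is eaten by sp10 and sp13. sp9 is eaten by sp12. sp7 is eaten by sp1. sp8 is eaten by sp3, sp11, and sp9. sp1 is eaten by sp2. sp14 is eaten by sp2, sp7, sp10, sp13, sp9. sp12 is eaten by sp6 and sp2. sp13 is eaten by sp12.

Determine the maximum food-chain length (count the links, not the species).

One longest chain: sp8 → sp11 → sp14 → sp7 → sp1 → sp2.
It has 6 species and 5 links.

5 links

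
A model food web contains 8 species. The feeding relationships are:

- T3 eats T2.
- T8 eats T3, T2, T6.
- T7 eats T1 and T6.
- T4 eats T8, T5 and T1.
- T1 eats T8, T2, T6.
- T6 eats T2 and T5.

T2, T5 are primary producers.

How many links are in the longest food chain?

4 links

One longest chain: T2 → T3 → T8 → T1 → T4.
It has 5 species and 4 links.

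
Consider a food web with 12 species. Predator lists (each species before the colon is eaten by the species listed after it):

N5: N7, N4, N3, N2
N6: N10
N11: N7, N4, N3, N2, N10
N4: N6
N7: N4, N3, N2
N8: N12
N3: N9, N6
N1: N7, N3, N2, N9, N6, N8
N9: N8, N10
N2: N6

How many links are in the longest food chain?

5 links

One longest chain: N11 → N7 → N3 → N9 → N8 → N12.
It has 6 species and 5 links.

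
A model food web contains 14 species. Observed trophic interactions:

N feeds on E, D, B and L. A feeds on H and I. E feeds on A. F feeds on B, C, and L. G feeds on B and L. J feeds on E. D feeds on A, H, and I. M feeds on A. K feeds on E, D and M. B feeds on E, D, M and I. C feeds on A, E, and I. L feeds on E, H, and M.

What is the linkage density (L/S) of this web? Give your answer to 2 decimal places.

L/S = 2.14

There are L = 30 links among S = 14 species.
L/S = 30/14 = 2.1429 ≈ 2.14.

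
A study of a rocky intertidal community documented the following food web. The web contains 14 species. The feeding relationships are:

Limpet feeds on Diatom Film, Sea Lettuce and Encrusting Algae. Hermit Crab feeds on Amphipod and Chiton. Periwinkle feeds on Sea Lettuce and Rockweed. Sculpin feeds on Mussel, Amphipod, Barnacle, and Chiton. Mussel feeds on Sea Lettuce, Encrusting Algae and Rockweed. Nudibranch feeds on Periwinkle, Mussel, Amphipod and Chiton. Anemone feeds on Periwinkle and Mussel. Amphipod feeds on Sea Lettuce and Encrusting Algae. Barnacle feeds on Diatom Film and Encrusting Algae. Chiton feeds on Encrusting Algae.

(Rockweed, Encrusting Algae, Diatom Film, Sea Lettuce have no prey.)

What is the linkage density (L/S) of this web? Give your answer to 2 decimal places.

L/S = 1.79

There are L = 25 links among S = 14 species.
L/S = 25/14 = 1.7857 ≈ 1.79.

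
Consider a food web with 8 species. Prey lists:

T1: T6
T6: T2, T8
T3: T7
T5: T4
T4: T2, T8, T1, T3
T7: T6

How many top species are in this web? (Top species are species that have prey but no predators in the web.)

1

Top species (has prey, but nothing eats it): T5.
Count: 1.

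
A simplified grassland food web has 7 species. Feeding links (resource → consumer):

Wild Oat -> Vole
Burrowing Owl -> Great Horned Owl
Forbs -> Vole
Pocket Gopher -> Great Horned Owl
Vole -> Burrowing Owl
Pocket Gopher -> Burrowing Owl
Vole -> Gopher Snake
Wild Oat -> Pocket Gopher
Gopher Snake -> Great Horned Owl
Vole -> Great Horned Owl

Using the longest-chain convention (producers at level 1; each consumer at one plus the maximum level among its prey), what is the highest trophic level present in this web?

Producers (level 1): Wild Oat, Forbs.
Wild Oat → Vole → Gopher Snake → Great Horned Owl gives Great Horned Owl level 4.
No species has a prey at level 4, so no species reaches level 5.

4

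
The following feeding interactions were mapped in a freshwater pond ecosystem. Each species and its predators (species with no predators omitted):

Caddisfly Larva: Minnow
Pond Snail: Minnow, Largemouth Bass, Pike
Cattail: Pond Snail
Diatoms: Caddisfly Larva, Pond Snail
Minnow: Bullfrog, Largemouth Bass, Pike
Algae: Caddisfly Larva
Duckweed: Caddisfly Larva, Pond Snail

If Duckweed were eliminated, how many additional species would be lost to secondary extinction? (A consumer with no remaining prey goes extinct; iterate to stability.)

0

Remove Duckweed.
Every predator of it retains at least one other prey: Caddisfly Larva still has Algae, Diatoms; Pond Snail still has Cattail, Diatoms.
No consumer loses all prey, so no secondary extinctions occur.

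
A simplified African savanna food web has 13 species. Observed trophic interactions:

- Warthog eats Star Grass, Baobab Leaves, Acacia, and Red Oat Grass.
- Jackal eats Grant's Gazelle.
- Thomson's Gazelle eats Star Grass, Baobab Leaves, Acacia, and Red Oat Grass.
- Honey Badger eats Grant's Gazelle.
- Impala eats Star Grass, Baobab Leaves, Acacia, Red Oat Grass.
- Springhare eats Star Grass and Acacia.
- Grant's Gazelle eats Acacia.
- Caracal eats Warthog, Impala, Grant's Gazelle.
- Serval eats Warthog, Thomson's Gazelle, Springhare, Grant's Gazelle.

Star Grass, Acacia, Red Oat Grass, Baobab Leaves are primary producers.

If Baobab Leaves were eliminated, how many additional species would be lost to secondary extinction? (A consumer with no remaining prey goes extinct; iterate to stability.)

0

Remove Baobab Leaves.
Every predator of it retains at least one other prey: Warthog still has Star Grass, Acacia, Red Oat Grass; Impala still has Star Grass, Acacia, Red Oat Grass; Thomson's Gazelle still has Star Grass, Acacia, Red Oat Grass.
No consumer loses all prey, so no secondary extinctions occur.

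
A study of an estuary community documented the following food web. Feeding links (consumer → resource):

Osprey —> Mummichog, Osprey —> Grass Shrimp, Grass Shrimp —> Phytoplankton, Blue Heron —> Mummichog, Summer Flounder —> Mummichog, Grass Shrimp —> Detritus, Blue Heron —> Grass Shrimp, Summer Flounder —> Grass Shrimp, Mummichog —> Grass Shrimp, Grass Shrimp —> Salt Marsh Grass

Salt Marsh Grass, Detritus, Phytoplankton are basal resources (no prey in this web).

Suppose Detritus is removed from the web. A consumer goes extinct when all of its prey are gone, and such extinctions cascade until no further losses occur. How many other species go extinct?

Remove Detritus.
Every predator of it retains at least one other prey: Grass Shrimp still has Salt Marsh Grass, Phytoplankton.
No consumer loses all prey, so no secondary extinctions occur.

0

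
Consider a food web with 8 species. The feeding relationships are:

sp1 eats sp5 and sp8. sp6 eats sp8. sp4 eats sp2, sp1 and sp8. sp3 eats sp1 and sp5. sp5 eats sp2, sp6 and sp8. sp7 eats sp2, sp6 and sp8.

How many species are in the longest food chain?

5 species

One longest chain: sp8 → sp6 → sp5 → sp1 → sp3.
It has 5 species and 4 links.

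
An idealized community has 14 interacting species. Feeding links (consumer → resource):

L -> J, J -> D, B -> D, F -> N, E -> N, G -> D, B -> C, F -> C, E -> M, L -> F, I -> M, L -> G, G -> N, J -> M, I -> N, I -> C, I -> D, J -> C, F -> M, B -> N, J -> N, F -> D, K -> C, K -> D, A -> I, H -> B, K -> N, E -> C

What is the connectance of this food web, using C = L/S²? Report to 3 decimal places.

The web has S = 14 species and L = 28 feeding links.
C = L / S² = 28 / 196 = 0.1429 ≈ 0.143.

C = 0.143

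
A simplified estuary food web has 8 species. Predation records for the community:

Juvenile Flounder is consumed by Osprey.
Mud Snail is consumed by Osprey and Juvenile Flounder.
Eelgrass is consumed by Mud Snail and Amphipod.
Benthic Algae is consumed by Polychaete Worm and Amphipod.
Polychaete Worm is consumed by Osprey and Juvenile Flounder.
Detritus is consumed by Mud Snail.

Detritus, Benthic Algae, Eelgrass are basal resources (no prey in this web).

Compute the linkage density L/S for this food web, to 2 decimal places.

L/S = 1.25

There are L = 10 links among S = 8 species.
L/S = 10/8 = 1.2500 ≈ 1.25.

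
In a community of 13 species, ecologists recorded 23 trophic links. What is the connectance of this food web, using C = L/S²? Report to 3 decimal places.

The web has S = 13 species and L = 23 feeding links.
C = L / S² = 23 / 169 = 0.1361 ≈ 0.136.

C = 0.136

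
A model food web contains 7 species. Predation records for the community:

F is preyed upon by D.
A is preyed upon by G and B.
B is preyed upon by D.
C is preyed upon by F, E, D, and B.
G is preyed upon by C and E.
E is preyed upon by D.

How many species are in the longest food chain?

One longest chain: A → G → C → B → D.
It has 5 species and 4 links.

5 species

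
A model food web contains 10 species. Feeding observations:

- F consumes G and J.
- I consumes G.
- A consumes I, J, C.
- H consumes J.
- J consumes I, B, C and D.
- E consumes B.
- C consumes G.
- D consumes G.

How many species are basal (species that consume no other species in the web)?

2

Basal species (no prey listed): B, G.
Count: 2.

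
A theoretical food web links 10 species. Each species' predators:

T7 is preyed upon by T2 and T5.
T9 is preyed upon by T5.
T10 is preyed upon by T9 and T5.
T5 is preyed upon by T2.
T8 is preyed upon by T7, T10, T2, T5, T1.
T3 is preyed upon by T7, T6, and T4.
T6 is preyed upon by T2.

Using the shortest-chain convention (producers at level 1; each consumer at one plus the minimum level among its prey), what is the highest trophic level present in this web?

3

Producers (level 1): T8, T3.
Following each consumer down to its lowest-level prey: T8 → T10 → T9 (levels 1 through 3).
All prey of T9 (T10 2) are at level 2 or above, so T9 is at level 1 + 2 = 3.
Every consumer has at least one prey at level 2 or below, so none exceeds level 3.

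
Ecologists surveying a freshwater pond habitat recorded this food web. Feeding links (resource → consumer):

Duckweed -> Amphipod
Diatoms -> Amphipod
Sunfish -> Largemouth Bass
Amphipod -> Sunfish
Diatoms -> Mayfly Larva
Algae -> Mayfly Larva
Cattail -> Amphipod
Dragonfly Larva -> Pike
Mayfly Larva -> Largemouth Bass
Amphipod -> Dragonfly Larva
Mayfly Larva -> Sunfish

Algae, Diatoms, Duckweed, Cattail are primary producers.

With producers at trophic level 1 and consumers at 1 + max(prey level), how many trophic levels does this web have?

Producers (level 1): Algae, Diatoms, Duckweed, Cattail.
Diatoms → Amphipod → Dragonfly Larva → Pike gives Pike level 4.
No species has a prey at level 4, so no species reaches level 5.

4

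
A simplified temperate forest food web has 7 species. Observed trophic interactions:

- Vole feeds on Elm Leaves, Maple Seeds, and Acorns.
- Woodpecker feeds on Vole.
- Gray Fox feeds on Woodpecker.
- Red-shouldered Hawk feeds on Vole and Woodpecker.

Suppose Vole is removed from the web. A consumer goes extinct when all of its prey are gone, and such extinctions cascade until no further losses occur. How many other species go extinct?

3

Remove Vole.
Round 1: Woodpecker (all prey gone) → extinct.
Round 2: Red-shouldered Hawk (all prey gone), Gray Fox (all prey gone) → extinct.
No further losses. Total secondary extinctions: 3.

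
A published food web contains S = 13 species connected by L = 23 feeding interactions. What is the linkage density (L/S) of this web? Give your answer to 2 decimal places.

L/S = 1.77

There are L = 23 links among S = 13 species.
L/S = 23/13 = 1.7692 ≈ 1.77.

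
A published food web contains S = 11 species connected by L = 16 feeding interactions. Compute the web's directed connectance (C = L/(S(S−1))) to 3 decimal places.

C = 0.145

The web has S = 11 species and L = 16 feeding links.
C = L / (S(S−1)) = 16 / 110 = 0.1455 ≈ 0.145.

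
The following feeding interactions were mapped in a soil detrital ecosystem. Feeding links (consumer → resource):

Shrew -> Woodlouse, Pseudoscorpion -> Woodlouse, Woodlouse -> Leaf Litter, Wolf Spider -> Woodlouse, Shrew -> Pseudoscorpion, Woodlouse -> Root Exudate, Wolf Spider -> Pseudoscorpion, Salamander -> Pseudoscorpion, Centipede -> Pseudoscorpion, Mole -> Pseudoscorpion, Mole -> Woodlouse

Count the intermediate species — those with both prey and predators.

Intermediate species (has both prey and predators): Woodlouse, Pseudoscorpion.
Count: 2.

2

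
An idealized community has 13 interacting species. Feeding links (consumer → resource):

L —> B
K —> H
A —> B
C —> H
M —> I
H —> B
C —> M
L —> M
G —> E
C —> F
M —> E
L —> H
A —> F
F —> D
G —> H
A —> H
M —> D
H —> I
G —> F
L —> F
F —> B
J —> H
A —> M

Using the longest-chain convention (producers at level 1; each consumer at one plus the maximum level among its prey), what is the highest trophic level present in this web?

Producers (level 1): I, B, E, D.
I → H → A gives A level 3.
No species has a prey at level 3, so no species reaches level 4.

3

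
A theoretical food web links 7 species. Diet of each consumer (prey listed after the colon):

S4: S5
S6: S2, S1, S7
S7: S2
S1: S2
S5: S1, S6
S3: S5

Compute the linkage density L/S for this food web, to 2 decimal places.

L/S = 1.29

There are L = 9 links among S = 7 species.
L/S = 9/7 = 1.2857 ≈ 1.29.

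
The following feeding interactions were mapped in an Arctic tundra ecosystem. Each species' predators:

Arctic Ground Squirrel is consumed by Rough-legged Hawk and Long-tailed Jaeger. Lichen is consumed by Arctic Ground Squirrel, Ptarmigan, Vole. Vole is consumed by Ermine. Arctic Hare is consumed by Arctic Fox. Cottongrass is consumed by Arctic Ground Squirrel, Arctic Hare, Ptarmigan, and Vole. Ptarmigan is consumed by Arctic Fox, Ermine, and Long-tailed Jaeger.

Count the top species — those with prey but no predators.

4

Top species (has prey, but nothing eats it): Arctic Fox, Long-tailed Jaeger, Ermine, Rough-legged Hawk.
Count: 4.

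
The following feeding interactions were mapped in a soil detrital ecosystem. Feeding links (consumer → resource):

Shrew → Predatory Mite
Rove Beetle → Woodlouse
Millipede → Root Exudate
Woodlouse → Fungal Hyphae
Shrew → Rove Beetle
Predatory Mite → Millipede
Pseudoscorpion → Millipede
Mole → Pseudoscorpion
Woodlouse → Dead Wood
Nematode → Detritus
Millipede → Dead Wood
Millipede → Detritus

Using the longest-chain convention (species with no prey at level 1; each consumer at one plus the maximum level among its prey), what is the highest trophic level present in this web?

4

Basal resources (level 1): Dead Wood, Detritus, Root Exudate, Fungal Hyphae.
Dead Wood → Millipede → Pseudoscorpion → Mole gives Mole level 4.
No species has a prey at level 4, so no species reaches level 5.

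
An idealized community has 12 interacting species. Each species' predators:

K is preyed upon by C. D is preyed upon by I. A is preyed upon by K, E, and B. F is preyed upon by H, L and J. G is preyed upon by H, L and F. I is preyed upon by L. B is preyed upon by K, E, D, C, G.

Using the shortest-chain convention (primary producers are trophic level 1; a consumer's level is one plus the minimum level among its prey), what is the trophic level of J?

A is a producer → level 1.
B eats A → level 2.
G eats B → level 3.
F eats G → level 4.
J eats F → level 5.
No prey of J is below level 4, so 5 is the minimum.

Trophic level 5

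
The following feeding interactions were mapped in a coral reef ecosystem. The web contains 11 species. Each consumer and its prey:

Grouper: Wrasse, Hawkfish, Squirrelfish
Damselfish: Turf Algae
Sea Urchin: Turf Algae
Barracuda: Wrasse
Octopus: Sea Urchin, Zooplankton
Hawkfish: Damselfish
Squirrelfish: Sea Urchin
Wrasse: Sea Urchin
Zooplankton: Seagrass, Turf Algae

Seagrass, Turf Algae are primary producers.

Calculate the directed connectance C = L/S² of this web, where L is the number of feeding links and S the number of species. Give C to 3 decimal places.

C = 0.107

The web has S = 11 species and L = 13 feeding links.
C = L / S² = 13 / 121 = 0.1074 ≈ 0.107.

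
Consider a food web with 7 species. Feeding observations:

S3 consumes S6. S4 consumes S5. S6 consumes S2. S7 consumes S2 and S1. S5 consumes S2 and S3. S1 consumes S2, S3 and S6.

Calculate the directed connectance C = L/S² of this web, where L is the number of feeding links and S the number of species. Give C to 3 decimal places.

C = 0.204

The web has S = 7 species and L = 10 feeding links.
C = L / S² = 10 / 49 = 0.2041 ≈ 0.204.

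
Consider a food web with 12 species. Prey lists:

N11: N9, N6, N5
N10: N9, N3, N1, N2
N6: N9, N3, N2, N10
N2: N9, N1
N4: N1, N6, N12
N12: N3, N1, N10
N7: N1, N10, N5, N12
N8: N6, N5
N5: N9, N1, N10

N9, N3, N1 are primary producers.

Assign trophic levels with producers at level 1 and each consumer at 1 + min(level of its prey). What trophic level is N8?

Trophic level 3

N9 is a producer → level 1.
N6 eats N9 → level 2.
N8 eats N6 → level 3.
No prey of N8 is below level 2, so 3 is the minimum.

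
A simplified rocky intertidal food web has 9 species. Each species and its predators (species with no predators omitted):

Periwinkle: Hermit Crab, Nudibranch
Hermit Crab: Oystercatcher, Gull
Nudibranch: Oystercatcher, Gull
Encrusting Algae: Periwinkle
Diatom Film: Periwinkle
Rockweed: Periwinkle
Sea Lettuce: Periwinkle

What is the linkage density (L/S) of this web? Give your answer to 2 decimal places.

There are L = 10 links among S = 9 species.
L/S = 10/9 = 1.1111 ≈ 1.11.

L/S = 1.11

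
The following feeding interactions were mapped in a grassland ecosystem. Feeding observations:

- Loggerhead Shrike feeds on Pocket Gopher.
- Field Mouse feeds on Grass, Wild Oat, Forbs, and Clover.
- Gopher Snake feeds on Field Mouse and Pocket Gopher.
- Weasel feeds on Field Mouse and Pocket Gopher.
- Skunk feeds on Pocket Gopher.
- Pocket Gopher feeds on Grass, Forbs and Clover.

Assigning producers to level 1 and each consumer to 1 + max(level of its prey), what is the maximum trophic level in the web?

Producers (level 1): Forbs, Wild Oat, Grass, Clover.
Forbs → Field Mouse → Gopher Snake gives Gopher Snake level 3.
No species has a prey at level 3, so no species reaches level 4.

3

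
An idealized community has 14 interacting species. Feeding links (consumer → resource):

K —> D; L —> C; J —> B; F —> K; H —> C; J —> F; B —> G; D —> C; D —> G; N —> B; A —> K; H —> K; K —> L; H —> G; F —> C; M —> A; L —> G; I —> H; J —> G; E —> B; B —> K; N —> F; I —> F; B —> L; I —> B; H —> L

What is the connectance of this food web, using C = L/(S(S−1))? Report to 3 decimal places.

The web has S = 14 species and L = 26 feeding links.
C = L / (S(S−1)) = 26 / 182 = 0.1429 ≈ 0.143.

C = 0.143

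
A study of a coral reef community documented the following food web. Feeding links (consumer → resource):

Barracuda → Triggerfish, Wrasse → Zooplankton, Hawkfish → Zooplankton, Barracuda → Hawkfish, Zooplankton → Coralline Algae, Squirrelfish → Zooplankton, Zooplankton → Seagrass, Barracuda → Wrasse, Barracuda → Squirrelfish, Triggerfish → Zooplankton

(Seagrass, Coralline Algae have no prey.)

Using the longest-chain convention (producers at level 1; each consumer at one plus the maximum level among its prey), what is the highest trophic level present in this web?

Producers (level 1): Seagrass, Coralline Algae.
Seagrass → Zooplankton → Triggerfish → Barracuda gives Barracuda level 4.
No species has a prey at level 4, so no species reaches level 5.

4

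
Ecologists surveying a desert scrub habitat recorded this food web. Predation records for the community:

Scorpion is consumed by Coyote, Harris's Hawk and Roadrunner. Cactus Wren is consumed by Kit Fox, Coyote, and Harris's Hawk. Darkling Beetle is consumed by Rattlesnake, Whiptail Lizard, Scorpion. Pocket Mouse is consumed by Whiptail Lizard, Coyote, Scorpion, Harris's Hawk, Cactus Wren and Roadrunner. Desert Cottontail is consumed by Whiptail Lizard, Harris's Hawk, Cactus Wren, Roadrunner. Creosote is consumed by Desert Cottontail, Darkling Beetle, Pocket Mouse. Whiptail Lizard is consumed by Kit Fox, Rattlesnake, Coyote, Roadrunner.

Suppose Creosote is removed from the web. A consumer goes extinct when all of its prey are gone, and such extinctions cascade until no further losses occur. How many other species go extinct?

11

Remove Creosote.
Round 1: Pocket Mouse (all prey gone), Desert Cottontail (all prey gone), Darkling Beetle (all prey gone) → extinct.
Round 2: Scorpion (all prey gone), Cactus Wren (all prey gone), Whiptail Lizard (all prey gone) → extinct.
Round 3: Coyote (all prey gone), Roadrunner (all prey gone), Harris's Hawk (all prey gone), Kit Fox (all prey gone), Rattlesnake (all prey gone) → extinct.
No further losses. Total secondary extinctions: 11.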